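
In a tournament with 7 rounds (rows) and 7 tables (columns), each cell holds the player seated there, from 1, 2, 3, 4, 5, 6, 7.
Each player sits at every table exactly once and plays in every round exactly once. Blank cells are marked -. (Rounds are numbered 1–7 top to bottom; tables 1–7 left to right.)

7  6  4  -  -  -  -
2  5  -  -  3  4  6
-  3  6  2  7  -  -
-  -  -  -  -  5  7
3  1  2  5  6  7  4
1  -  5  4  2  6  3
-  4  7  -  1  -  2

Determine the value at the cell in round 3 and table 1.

Round 1, table 5: round 1 has {4, 6, 7} and table 5 has {1, 2, 3, 6, 7}, leaving only 5.
Round 1, table 7: round 1 has {4, 5, 6, 7} and table 7 has {2, 3, 4, 6, 7}, leaving only 1.
Round 1, table 4: round 1 has {1, 4, 5, 6, 7} and table 4 has {2, 4, 5}, leaving only 3.
Round 1, table 6: round 1 has {1, 3, 4, 5, 6, 7} and table 6 has {4, 5, 6, 7}, leaving only 2.
Round 2, table 3: round 2 has {2, 3, 4, 5, 6} and table 3 has {2, 4, 5, 6, 7}, leaving only 1.
Round 2, table 4: round 2 has {1, 2, 3, 4, 5, 6} and table 4 has {2, 3, 4, 5}, leaving only 7.
Round 3, table 6: round 3 has {2, 3, 6, 7} and table 6 has {2, 4, 5, 6, 7}, leaving only 1.
Round 3, table 7: round 3 has {1, 2, 3, 6, 7} and table 7 has {1, 2, 3, 4, 6, 7}, leaving only 5.
Round 3 already has {1, 2, 3, 5, 6, 7} and table 1 already has {1, 2, 3, 7}, so round 3, table 1 must be 4.

4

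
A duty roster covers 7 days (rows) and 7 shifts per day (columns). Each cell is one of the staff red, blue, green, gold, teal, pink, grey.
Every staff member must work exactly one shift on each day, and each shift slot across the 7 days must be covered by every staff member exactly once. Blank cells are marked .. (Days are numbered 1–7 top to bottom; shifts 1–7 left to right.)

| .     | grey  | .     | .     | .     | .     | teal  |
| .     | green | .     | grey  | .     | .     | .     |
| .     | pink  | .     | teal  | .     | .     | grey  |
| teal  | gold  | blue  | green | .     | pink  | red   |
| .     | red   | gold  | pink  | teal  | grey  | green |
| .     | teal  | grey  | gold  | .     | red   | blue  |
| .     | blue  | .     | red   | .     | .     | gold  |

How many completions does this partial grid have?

Day 1, shift 1: eliminating its day and shift leaves {red, blue, green, gold, pink}.
Day 1, shift 3: eliminating its day and shift leaves {red, green, pink}.
Day 1, shift 4: eliminating its day and shift leaves {blue}.
Day 1, shift 5: eliminating its day and shift leaves {red, blue, green, gold, pink}.
Day 1, shift 6: eliminating its day and shift leaves {blue, green, gold}.
Day 2, shift 1: eliminating its day and shift leaves {red, blue, gold, pink}.
Day 2, shift 3: eliminating its day and shift leaves {red, teal, pink}.
Day 2, shift 5: eliminating its day and shift leaves {red, blue, gold, pink}.
Day 2, shift 6: eliminating its day and shift leaves {blue, gold, teal}.
Day 2, shift 7: eliminating its day and shift leaves {pink}.
Day 3, shift 1: eliminating its day and shift leaves {red, blue, green, gold}.
Day 3, shift 3: eliminating its day and shift leaves {red, green}.
Day 3, shift 5: eliminating its day and shift leaves {red, blue, green, gold}.
Day 3, shift 6: eliminating its day and shift leaves {blue, green, gold}.
Day 4, shift 5: eliminating its day and shift leaves {grey}.
Day 5, shift 1: eliminating its day and shift leaves {blue}.
Day 6, shift 1: eliminating its day and shift leaves {green, pink}.
Day 6, shift 5: eliminating its day and shift leaves {green, pink}.
Day 7, shift 1: eliminating its day and shift leaves {green, pink, grey}.
Day 7, shift 3: eliminating its day and shift leaves {green, teal, pink}.
Day 7, shift 5: eliminating its day and shift leaves {green, pink, grey}.
Day 7, shift 6: eliminating its day and shift leaves {green, teal}.
Enumerating the assignments across these blanks that avoid any day or shift repeat gives 8 completions.

8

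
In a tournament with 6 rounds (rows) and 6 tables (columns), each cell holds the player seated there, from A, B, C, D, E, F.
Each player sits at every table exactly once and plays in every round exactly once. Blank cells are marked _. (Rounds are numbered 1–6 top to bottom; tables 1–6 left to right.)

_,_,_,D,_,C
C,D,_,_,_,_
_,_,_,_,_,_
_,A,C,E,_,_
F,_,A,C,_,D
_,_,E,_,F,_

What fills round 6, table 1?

D

Round 6, table 1 is narrowed to {A, B, D}.
If it were A, then round 6, table 6 would be left with no valid symbol.
If it were B, then round 2, table 5 would be left with no valid symbol.
So round 6, table 1 must be D.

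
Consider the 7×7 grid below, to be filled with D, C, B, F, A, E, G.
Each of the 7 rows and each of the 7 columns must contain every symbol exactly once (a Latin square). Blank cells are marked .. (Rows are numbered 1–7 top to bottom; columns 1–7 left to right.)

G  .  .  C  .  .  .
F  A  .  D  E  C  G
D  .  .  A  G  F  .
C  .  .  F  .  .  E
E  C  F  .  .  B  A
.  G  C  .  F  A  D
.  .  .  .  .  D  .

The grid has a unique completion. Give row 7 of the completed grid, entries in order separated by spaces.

Row 1, column 6: row 1 has {C, G} and column 6 has {D, C, B, F, A}, leaving only E.
Row 2, column 3: row 2 has {D, C, F, A, E, G} and column 3 has {C, F}, leaving only B.
Row 3, column 3: row 3 has {D, F, A, G} and column 3 has {C, B, F}, leaving only E.
Row 3, column 2: row 3 has {D, F, A, E, G} and column 2 has {C, A, G}, leaving only B.
Row 3, column 7: row 3 has {D, B, F, A, E, G} and column 7 has {D, A, E, G}, leaving only C.
Row 4, column 2: row 4 has {C, F, E} and column 2 has {C, B, A, G}, leaving only D.
Row 1, column 2: row 1 has {C, E, G} and column 2 has {D, C, B, A, G}, leaving only F.
Row 7, column 2: row 7 has {D} and column 2 has {D, C, B, F, A, G}, leaving only E.
Row 1, column 7: row 1 has {C, F, E, G} and column 7 has {D, C, A, E, G}, leaving only B.
Row 7, column 7: row 7 has {D, E} and column 7 has {D, C, B, A, E, G}, leaving only F.
Row 4, column 6: row 4 has {D, C, F, E} and column 6 has {D, C, B, F, A, E}, leaving only G.
Row 4, column 3: row 4 has {D, C, F, E, G} and column 3 has {C, B, F, E}, leaving only A.
Row 7, column 3: row 7 has {D, F, E} and column 3 has {C, B, F, A, E}, leaving only G.
Row 7, column 4: row 7 has {D, F, E, G} and column 4 has {D, C, F, A}, leaving only B.
Row 7, column 1: row 7 has {D, B, F, E, G} and column 1 has {D, C, F, E, G}, leaving only A.
Row 7, column 5: row 7 has {D, B, F, A, E, G} and column 5 has {F, E, G}, leaving only C.
So row 7 reads: A E G B C D F.

A E G B C D F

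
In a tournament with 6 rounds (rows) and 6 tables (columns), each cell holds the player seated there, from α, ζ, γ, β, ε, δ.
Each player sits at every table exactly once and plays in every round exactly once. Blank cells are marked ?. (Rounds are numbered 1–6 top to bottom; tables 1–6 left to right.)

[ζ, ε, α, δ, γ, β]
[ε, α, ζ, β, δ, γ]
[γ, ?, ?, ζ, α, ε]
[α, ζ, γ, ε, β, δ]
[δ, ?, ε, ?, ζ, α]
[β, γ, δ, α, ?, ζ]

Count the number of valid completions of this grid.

Round 3, table 2: eliminating its round and table leaves {β, δ}.
Round 3, table 3: eliminating its round and table leaves {β}.
Round 5, table 2: eliminating its round and table leaves {β}.
Round 5, table 4: eliminating its round and table leaves {γ}.
Round 6, table 5: eliminating its round and table leaves {ε}.
Only one assignment across all blanks avoids any round or table repeat, giving 1 completion.

1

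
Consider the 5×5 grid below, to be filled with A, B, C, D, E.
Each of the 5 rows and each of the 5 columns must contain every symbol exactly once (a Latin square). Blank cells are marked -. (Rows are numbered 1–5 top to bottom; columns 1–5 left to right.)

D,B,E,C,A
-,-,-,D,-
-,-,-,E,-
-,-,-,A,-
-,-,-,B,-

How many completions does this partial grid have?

56

Row 2, column 1: eliminating its row and column leaves {A, B, C, E}.
Row 2, column 2: eliminating its row and column leaves {A, C, E}.
Row 2, column 3: eliminating its row and column leaves {A, B, C}.
Row 2, column 5: eliminating its row and column leaves {B, C, E}.
Row 3, column 1: eliminating its row and column leaves {A, B, C}.
Row 3, column 2: eliminating its row and column leaves {A, C, D}.
Row 3, column 3: eliminating its row and column leaves {A, B, C, D}.
Row 3, column 5: eliminating its row and column leaves {B, C, D}.
Row 4, column 1: eliminating its row and column leaves {B, C, E}.
Row 4, column 2: eliminating its row and column leaves {C, D, E}.
Row 4, column 3: eliminating its row and column leaves {B, C, D}.
Row 4, column 5: eliminating its row and column leaves {B, C, D, E}.
Row 5, column 1: eliminating its row and column leaves {A, C, E}.
Row 5, column 2: eliminating its row and column leaves {A, C, D, E}.
Row 5, column 3: eliminating its row and column leaves {A, C, D}.
Row 5, column 5: eliminating its row and column leaves {C, D, E}.
Enumerating the assignments across these blanks that avoid any row or column repeat gives 56 completions.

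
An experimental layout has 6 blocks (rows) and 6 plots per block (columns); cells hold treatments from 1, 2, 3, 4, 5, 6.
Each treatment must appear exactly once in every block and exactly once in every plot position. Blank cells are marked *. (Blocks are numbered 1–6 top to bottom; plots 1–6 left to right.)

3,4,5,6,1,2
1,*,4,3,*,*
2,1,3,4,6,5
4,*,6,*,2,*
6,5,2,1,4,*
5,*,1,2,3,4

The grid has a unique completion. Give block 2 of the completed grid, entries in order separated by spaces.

Block 2, plot 5: block 2 has {1, 3, 4} and plot 5 has {1, 2, 3, 4, 6}, leaving only 5.
Block 2, plot 6: block 2 has {1, 3, 4, 5} and plot 6 has {2, 4, 5}, leaving only 6.
Block 2, plot 2: block 2 has {1, 3, 4, 5, 6} and plot 2 has {1, 4, 5}, leaving only 2.
So block 2 reads: 1 2 4 3 5 6.

1 2 4 3 5 6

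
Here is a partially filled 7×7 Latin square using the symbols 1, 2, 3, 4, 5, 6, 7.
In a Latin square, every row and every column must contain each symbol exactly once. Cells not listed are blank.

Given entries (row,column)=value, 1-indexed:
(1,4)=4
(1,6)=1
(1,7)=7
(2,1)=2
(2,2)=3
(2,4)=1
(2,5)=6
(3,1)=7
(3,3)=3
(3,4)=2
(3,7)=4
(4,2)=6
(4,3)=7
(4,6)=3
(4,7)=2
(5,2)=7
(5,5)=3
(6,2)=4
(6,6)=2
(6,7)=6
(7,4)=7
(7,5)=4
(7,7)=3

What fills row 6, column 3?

Row 2, column 7: row 2 has {1, 2, 3, 6} and column 7 has {2, 3, 4, 6, 7}, leaving only 5.
Row 2, column 3: row 2 has {1, 2, 3, 5, 6} and column 3 has {3, 7}, leaving only 4.
Row 2, column 6: row 2 has {1, 2, 3, 4, 5, 6} and column 6 has {1, 2, 3}, leaving only 7.
Row 4, column 4: row 4 has {2, 3, 6, 7} and column 4 has {1, 2, 4, 7}, leaving only 5.
Row 4, column 5: row 4 has {2, 3, 5, 6, 7} and column 5 has {3, 4, 6}, leaving only 1.
Row 3, column 5: row 3 has {2, 3, 4, 7} and column 5 has {1, 3, 4, 6}, leaving only 5.
Row 1, column 5: row 1 has {1, 4, 7} and column 5 has {1, 3, 4, 5, 6}, leaving only 2.
Row 1, column 2: row 1 has {1, 2, 4, 7} and column 2 has {3, 4, 6, 7}, leaving only 5.
Row 1, column 3: row 1 has {1, 2, 4, 5, 7} and column 3 has {3, 4, 7}, leaving only 6.
Row 1, column 1: row 1 has {1, 2, 4, 5, 6, 7} and column 1 has {2, 7}, leaving only 3.
Row 3, column 2: row 3 has {2, 3, 4, 5, 7} and column 2 has {3, 4, 5, 6, 7}, leaving only 1.
Row 3, column 6: row 3 has {1, 2, 3, 4, 5, 7} and column 6 has {1, 2, 3, 7}, leaving only 6.
Row 4, column 1: row 4 has {1, 2, 3, 5, 6, 7} and column 1 has {2, 3, 7}, leaving only 4.
Row 5, column 4: row 5 has {3, 7} and column 4 has {1, 2, 4, 5, 7}, leaving only 6.
Row 5, column 7: row 5 has {3, 6, 7} and column 7 has {2, 3, 4, 5, 6, 7}, leaving only 1.
Row 5, column 1: row 5 has {1, 3, 6, 7} and column 1 has {2, 3, 4, 7}, leaving only 5.
Row 5, column 3: row 5 has {1, 3, 5, 6, 7} and column 3 has {3, 4, 6, 7}, leaving only 2.
Row 5, column 6: row 5 has {1, 2, 3, 5, 6, 7} and column 6 has {1, 2, 3, 6, 7}, leaving only 4.
Row 6, column 1: row 6 has {2, 4, 6} and column 1 has {2, 3, 4, 5, 7}, leaving only 1.
Row 6 already has {1, 2, 4, 6} and column 3 already has {2, 3, 4, 6, 7}, so row 6, column 3 must be 5.

5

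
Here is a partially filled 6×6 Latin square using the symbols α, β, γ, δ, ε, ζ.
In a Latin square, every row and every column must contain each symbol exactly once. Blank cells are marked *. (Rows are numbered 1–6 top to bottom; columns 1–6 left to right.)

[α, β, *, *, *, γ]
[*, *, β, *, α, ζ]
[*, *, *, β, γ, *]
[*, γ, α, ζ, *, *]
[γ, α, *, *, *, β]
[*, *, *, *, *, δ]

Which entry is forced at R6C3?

γ

Row 4, column 6: row 4 has {α, γ, ζ} and column 6 has {β, γ, δ, ζ}, leaving only ε.
Row 3, column 6: row 3 has {β, γ} and column 6 has {β, γ, δ, ε, ζ}, leaving only α.
Row 6, column 3 is narrowed to {γ, ε, ζ}.
If it were ε, then row 6, column 5 would be left with no valid symbol.
If it were ζ, then row 5, column 3 would be left with no valid symbol.
So row 6, column 3 must be γ.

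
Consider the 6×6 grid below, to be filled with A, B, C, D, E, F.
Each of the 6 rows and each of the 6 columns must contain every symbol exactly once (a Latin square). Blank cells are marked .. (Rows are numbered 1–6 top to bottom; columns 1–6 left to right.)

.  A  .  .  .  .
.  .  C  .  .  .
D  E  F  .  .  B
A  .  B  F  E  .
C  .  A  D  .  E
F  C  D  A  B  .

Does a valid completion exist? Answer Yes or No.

No

Row 6, column 6: row 6 together with column 6 already contain {A, B, C, D, E, F} — every symbol — so nothing can go there. The grid has no valid completion.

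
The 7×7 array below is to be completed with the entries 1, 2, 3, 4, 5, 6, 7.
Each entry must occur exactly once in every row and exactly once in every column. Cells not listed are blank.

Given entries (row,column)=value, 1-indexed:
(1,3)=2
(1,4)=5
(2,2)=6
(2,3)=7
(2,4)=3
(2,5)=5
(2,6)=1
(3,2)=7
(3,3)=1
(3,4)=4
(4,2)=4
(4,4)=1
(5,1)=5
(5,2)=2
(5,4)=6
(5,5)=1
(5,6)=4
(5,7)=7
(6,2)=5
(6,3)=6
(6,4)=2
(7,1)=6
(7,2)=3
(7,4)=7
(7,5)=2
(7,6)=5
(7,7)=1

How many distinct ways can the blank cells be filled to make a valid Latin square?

Row 1, column 1: eliminating its row and column leaves {1, 3, 4, 7}.
Row 1, column 2: eliminating its row and column leaves {1}.
Row 1, column 5: eliminating its row and column leaves {3, 4, 6, 7}.
Row 1, column 6: eliminating its row and column leaves {3, 6, 7}.
Row 1, column 7: eliminating its row and column leaves {3, 4, 6}.
Row 2, column 1: eliminating its row and column leaves {2, 4}.
Row 2, column 7: eliminating its row and column leaves {2, 4}.
Row 3, column 1: eliminating its row and column leaves {2, 3}.
Row 3, column 5: eliminating its row and column leaves {3, 6}.
Row 3, column 6: eliminating its row and column leaves {2, 3, 6}.
Row 3, column 7: eliminating its row and column leaves {2, 3, 5, 6}.
Row 4, column 1: eliminating its row and column leaves {2, 3, 7}.
Row 4, column 3: eliminating its row and column leaves {3, 5}.
Row 4, column 5: eliminating its row and column leaves {3, 6, 7}.
Row 4, column 6: eliminating its row and column leaves {2, 3, 6, 7}.
Row 4, column 7: eliminating its row and column leaves {2, 3, 5, 6}.
Row 5, column 3: eliminating its row and column leaves {3}.
Row 6, column 1: eliminating its row and column leaves {1, 3, 4, 7}.
Row 6, column 5: eliminating its row and column leaves {3, 4, 7}.
Row 6, column 6: eliminating its row and column leaves {3, 7}.
Row 6, column 7: eliminating its row and column leaves {3, 4}.
Row 7, column 3: eliminating its row and column leaves {4}.
Enumerating the assignments across these blanks that avoid any row or column repeat gives 10 completions.

10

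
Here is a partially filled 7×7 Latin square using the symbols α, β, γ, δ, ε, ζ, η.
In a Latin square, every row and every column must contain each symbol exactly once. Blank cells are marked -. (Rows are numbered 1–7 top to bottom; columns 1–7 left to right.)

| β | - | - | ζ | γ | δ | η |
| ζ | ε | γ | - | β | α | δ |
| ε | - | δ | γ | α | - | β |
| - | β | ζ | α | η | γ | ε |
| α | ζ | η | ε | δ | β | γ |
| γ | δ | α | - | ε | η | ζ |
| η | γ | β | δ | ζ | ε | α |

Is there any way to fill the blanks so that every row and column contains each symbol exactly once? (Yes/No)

No row or column among the givens repeats a symbol, and propagating forced cells runs into no contradiction.
One valid completion exists (for instance, β α ε ζ γ δ η / ζ ε γ η β α δ / ε η δ γ α ζ β / δ β ζ α η γ ε / α ζ η ε δ β γ / γ δ α β ε η ζ / η γ β δ ζ ε α).

Yes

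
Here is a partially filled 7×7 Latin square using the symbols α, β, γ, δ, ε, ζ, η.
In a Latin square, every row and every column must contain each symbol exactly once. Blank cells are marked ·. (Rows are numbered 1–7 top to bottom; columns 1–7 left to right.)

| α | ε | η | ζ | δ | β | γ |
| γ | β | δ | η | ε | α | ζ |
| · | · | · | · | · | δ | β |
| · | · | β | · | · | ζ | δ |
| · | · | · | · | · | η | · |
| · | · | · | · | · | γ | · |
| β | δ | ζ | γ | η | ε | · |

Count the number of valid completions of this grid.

Row 3, column 1: eliminating its row and column leaves {ε, ζ, η}.
Row 3, column 2: eliminating its row and column leaves {α, γ, ζ, η}.
Row 3, column 3: eliminating its row and column leaves {α, γ, ε}.
Row 3, column 4: eliminating its row and column leaves {α, ε}.
Row 3, column 5: eliminating its row and column leaves {α, γ, ζ}.
Row 4, column 1: eliminating its row and column leaves {ε, η}.
Row 4, column 2: eliminating its row and column leaves {α, γ, η}.
Row 4, column 4: eliminating its row and column leaves {α, ε}.
Row 4, column 5: eliminating its row and column leaves {α, γ}.
Row 5, column 1: eliminating its row and column leaves {δ, ε, ζ}.
Row 5, column 2: eliminating its row and column leaves {α, γ, ζ}.
Row 5, column 3: eliminating its row and column leaves {α, γ, ε}.
Row 5, column 4: eliminating its row and column leaves {α, β, δ, ε}.
Row 5, column 5: eliminating its row and column leaves {α, β, γ, ζ}.
Row 5, column 7: eliminating its row and column leaves {α, ε}.
Row 6, column 1: eliminating its row and column leaves {δ, ε, ζ, η}.
Row 6, column 2: eliminating its row and column leaves {α, ζ, η}.
Row 6, column 3: eliminating its row and column leaves {α, ε}.
Row 6, column 4: eliminating its row and column leaves {α, β, δ, ε}.
Row 6, column 5: eliminating its row and column leaves {α, β, ζ}.
Row 6, column 7: eliminating its row and column leaves {α, ε, η}.
Row 7, column 7: eliminating its row and column leaves {α}.
Enumerating the assignments across these blanks that avoid any row or column repeat gives 8 completions.

8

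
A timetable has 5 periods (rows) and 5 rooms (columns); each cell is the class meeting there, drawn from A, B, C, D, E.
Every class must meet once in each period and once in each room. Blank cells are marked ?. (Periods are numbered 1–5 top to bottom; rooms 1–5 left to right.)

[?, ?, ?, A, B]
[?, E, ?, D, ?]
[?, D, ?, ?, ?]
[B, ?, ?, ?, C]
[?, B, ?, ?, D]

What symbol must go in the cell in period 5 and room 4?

Period 1, room 2: period 1 has {A, B} and room 2 has {B, D, E}, leaving only C.
Period 2, room 5: period 2 has {D, E} and room 5 has {B, C, D}, leaving only A.
Period 2, room 1: period 2 has {A, D, E} and room 1 has {B}, leaving only C.
Period 2, room 3: period 2 has {A, C, D, E} and room 3 has {}, leaving only B.
Period 3, room 5: period 3 has {D} and room 5 has {A, B, C, D}, leaving only E.
Period 3, room 1: period 3 has {D, E} and room 1 has {B, C}, leaving only A.
Period 3, room 3: period 3 has {A, D, E} and room 3 has {B}, leaving only C.
Period 3, room 4: period 3 has {A, C, D, E} and room 4 has {A, D}, leaving only B.
Period 4, room 2: period 4 has {B, C} and room 2 has {B, C, D, E}, leaving only A.
Period 4, room 4: period 4 has {A, B, C} and room 4 has {A, B, D}, leaving only E.
Period 5 already has {B, D} and room 4 already has {A, B, D, E}, so period 5, room 4 must be C.

C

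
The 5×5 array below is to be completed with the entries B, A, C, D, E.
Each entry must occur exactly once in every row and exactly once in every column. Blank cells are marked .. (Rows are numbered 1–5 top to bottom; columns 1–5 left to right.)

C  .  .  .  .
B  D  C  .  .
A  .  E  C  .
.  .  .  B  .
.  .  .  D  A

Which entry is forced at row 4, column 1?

D

Row 2, column 5: row 2 has {B, C, D} and column 5 has {A}, leaving only E.
Row 2, column 4: row 2 has {B, C, D, E} and column 4 has {B, C, D}, leaving only A.
Row 1, column 4: row 1 has {C} and column 4 has {B, A, C, D}, leaving only E.
Row 3, column 2: row 3 has {A, C, E} and column 2 has {D}, leaving only B.
Row 1, column 2: row 1 has {C, E} and column 2 has {B, D}, leaving only A.
Row 3, column 5: row 3 has {B, A, C, E} and column 5 has {A, E}, leaving only D.
Row 1, column 5: row 1 has {A, C, E} and column 5 has {A, D, E}, leaving only B.
Row 1, column 3: row 1 has {B, A, C, E} and column 3 has {C, E}, leaving only D.
Row 4, column 3: row 4 has {B} and column 3 has {C, D, E}, leaving only A.
Row 4, column 5: row 4 has {B, A} and column 5 has {B, A, D, E}, leaving only C.
Row 4, column 2: row 4 has {B, A, C} and column 2 has {B, A, D}, leaving only E.
Row 4 already has {B, A, C, E} and column 1 already has {B, A, C}, so row 4, column 1 must be D.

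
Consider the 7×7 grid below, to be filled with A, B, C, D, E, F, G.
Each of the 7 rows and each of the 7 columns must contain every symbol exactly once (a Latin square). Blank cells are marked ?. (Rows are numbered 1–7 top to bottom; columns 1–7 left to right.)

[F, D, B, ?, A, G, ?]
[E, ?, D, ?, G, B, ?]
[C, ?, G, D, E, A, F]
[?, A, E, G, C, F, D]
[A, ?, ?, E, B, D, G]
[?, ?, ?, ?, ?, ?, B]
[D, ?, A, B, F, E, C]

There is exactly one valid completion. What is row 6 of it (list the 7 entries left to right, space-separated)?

Row 6, column 1: row 6 has {B} and column 1 has {A, C, D, E, F}, leaving only G.
Row 6, column 5: row 6 has {B, G} and column 5 has {A, B, C, E, F, G}, leaving only D.
Row 6, column 6: row 6 has {B, D, G} and column 6 has {A, B, D, E, F, G}, leaving only C.
Row 6, column 3: row 6 has {B, C, D, G} and column 3 has {A, B, D, E, G}, leaving only F.
Row 6, column 2: row 6 has {B, C, D, F, G} and column 2 has {A, D}, leaving only E.
Row 6, column 4: row 6 has {B, C, D, E, F, G} and column 4 has {B, D, E, G}, leaving only A.
So row 6 reads: G E F A D C B.

G E F A D C B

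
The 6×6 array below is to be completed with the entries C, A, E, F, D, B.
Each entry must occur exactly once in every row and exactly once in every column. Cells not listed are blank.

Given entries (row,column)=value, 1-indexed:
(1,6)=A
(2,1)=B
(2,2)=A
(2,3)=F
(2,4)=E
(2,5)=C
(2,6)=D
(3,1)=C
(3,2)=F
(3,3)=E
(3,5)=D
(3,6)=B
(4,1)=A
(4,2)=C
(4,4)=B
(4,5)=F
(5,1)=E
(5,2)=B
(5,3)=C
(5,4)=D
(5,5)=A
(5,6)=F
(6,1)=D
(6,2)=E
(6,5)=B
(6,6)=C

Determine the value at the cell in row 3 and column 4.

A

Row 3 already has {C, E, F, D, B} and column 4 already has {E, D, B}, so row 3, column 4 must be A.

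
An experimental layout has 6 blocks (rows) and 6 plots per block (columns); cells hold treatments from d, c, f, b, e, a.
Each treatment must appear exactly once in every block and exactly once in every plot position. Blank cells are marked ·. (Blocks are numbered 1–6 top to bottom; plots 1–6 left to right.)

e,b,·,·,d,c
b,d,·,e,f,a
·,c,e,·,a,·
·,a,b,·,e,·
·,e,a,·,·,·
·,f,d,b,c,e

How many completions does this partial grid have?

Block 1, plot 3: eliminating its block and plot leaves {f}.
Block 1, plot 4: eliminating its block and plot leaves {f, a}.
Block 2, plot 3: eliminating its block and plot leaves {c}.
Block 3, plot 1: eliminating its block and plot leaves {d, f}.
Block 3, plot 4: eliminating its block and plot leaves {d, f}.
Block 3, plot 6: eliminating its block and plot leaves {d, f, b}.
Block 4, plot 1: eliminating its block and plot leaves {d, c, f}.
Block 4, plot 4: eliminating its block and plot leaves {d, c, f}.
Block 4, plot 6: eliminating its block and plot leaves {d, f}.
Block 5, plot 1: eliminating its block and plot leaves {d, c, f}.
Block 5, plot 4: eliminating its block and plot leaves {d, c, f}.
Block 5, plot 5: eliminating its block and plot leaves {b}.
Block 5, plot 6: eliminating its block and plot leaves {d, f, b}.
Block 6, plot 1: eliminating its block and plot leaves {a}.
Enumerating the assignments across these blanks that avoid any block or plot repeat gives 4 completions.

4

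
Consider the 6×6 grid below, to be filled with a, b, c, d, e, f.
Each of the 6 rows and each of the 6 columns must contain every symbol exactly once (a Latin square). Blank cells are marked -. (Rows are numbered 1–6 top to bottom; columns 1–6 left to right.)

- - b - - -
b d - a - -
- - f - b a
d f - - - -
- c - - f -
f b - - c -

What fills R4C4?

Row 2, column 5: row 2 has {a, b, d} and column 5 has {b, c, f}, leaving only e.
Row 2, column 3: row 2 has {a, b, d, e} and column 3 has {b, f}, leaving only c.
Row 2, column 6: row 2 has {a, b, c, d, e} and column 6 has {a}, leaving only f.
Row 3, column 2: row 3 has {a, b, f} and column 2 has {b, c, d, f}, leaving only e.
Row 1, column 2: row 1 has {b} and column 2 has {b, c, d, e, f}, leaving only a.
Row 1, column 5: row 1 has {a, b} and column 5 has {b, c, e, f}, leaving only d.
Row 3, column 1: row 3 has {a, b, e, f} and column 1 has {b, d, f}, leaving only c.
Row 1, column 1: row 1 has {a, b, d} and column 1 has {b, c, d, f}, leaving only e.
Row 1, column 6: row 1 has {a, b, d, e} and column 6 has {a, f}, leaving only c.
Row 1, column 4: row 1 has {a, b, c, d, e} and column 4 has {a}, leaving only f.
Row 3, column 4: row 3 has {a, b, c, e, f} and column 4 has {a, f}, leaving only d.
Row 4, column 5: row 4 has {d, f} and column 5 has {b, c, d, e, f}, leaving only a.
Row 4, column 3: row 4 has {a, d, f} and column 3 has {b, c, f}, leaving only e.
Row 4, column 6: row 4 has {a, d, e, f} and column 6 has {a, c, f}, leaving only b.
Row 4 already has {a, b, d, e, f} and column 4 already has {a, d, f}, so row 4, column 4 must be c.

c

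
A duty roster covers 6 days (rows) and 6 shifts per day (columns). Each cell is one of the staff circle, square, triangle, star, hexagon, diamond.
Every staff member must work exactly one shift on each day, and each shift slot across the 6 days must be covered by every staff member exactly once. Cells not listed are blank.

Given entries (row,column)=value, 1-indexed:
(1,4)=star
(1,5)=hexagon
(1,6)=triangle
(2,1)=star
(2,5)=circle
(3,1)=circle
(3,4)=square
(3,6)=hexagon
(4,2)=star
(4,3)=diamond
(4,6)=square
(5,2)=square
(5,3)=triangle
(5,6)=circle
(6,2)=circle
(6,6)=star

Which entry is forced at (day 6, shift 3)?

hexagon

Day 1, shift 2: day 1 has {triangle, star, hexagon} and shift 2 has {circle, square, star}, leaving only diamond.
Day 1, shift 1: day 1 has {triangle, star, hexagon, diamond} and shift 1 has {circle, star}, leaving only square.
Day 1, shift 3: day 1 has {square, triangle, star, hexagon, diamond} and shift 3 has {triangle, diamond}, leaving only circle.
Day 2, shift 6: day 2 has {circle, star} and shift 6 has {circle, square, triangle, star, hexagon}, leaving only diamond.
Day 3, shift 2: day 3 has {circle, square, hexagon} and shift 2 has {circle, square, star, diamond}, leaving only triangle.
Day 2, shift 2: day 2 has {circle, star, diamond} and shift 2 has {circle, square, triangle, star, diamond}, leaving only hexagon.
Day 2, shift 3: day 2 has {circle, star, hexagon, diamond} and shift 3 has {circle, triangle, diamond}, leaving only square.
Day 6 already has {circle, star} and shift 3 already has {circle, square, triangle, diamond}, so day 6, shift 3 must be hexagon.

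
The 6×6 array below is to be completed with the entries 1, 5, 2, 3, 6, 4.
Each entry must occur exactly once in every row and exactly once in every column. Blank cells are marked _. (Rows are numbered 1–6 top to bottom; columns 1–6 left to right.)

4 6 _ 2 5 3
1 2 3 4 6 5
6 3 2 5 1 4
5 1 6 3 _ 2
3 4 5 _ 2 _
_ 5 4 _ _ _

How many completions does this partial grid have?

Row 1, column 3: eliminating its row and column leaves {1}.
Row 4, column 5: eliminating its row and column leaves {4}.
Row 5, column 4: eliminating its row and column leaves {1, 6}.
Row 5, column 6: eliminating its row and column leaves {1, 6}.
Row 6, column 1: eliminating its row and column leaves {2}.
Row 6, column 4: eliminating its row and column leaves {1, 6}.
Row 6, column 5: eliminating its row and column leaves {3}.
Row 6, column 6: eliminating its row and column leaves {1, 6}.
Enumerating the assignments across these blanks that avoid any row or column repeat gives 2 completions.

2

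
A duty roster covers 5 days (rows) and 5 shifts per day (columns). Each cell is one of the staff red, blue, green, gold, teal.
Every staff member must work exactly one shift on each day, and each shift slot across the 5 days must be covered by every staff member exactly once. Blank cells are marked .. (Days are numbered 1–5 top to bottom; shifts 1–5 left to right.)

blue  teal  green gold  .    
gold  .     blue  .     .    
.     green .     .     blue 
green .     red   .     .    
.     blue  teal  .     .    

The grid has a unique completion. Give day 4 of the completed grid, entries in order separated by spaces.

green gold red blue teal

Day 4, shift 2: day 4 has {red, green} and shift 2 has {blue, green, teal}, leaving only gold.
Day 4, shift 5: day 4 has {red, green, gold} and shift 5 has {blue}, leaving only teal.
Day 4, shift 4: day 4 has {red, green, gold, teal} and shift 4 has {gold}, leaving only blue.
So day 4 reads: green gold red blue teal.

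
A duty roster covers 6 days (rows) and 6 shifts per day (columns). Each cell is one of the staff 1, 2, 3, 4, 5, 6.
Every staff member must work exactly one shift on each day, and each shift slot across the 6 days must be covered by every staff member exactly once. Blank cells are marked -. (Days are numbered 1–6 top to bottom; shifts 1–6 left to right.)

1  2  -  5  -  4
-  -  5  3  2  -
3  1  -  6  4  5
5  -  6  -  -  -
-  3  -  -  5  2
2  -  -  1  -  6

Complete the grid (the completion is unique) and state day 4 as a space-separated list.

5 4 6 2 1 3

Day 4, shift 2: day 4 has {5, 6} and shift 2 has {1, 2, 3}, leaving only 4.
Day 4, shift 4: day 4 has {4, 5, 6} and shift 4 has {1, 3, 5, 6}, leaving only 2.
Day 1, shift 3: day 1 has {1, 2, 4, 5} and shift 3 has {5, 6}, leaving only 3.
Day 1, shift 5: day 1 has {1, 2, 3, 4, 5} and shift 5 has {2, 4, 5}, leaving only 6.
Day 2, shift 2: day 2 has {2, 3, 5} and shift 2 has {1, 2, 3, 4}, leaving only 6.
Day 2, shift 1: day 2 has {2, 3, 5, 6} and shift 1 has {1, 2, 3, 5}, leaving only 4.
Day 2, shift 6: day 2 has {2, 3, 4, 5, 6} and shift 6 has {2, 4, 5, 6}, leaving only 1.
Day 4, shift 6: day 4 has {2, 4, 5, 6} and shift 6 has {1, 2, 4, 5, 6}, leaving only 3.
Day 4, shift 5: day 4 has {2, 3, 4, 5, 6} and shift 5 has {2, 4, 5, 6}, leaving only 1.
So day 4 reads: 5 4 6 2 1 3.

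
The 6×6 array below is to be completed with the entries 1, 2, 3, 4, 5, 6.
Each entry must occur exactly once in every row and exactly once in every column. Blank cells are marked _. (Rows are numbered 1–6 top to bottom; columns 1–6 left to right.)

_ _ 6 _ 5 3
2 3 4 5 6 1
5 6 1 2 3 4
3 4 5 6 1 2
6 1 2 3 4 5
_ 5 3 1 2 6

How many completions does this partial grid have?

1

Row 1, column 1: eliminating its row and column leaves {1, 4}.
Row 1, column 2: eliminating its row and column leaves {2}.
Row 1, column 4: eliminating its row and column leaves {4}.
Row 6, column 1: eliminating its row and column leaves {4}.
Only one assignment across all blanks avoids any row or column repeat, giving 1 completion.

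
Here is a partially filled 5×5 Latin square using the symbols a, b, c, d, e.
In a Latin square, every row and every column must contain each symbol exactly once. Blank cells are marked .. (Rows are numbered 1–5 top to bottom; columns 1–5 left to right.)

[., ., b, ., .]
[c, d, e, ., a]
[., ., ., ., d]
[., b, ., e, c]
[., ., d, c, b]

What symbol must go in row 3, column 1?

b

Row 1, column 5: row 1 has {b} and column 5 has {a, b, c, d}, leaving only e.
Row 2, column 4: row 2 has {a, c, d, e} and column 4 has {c, e}, leaving only b.
Row 3, column 4: row 3 has {d} and column 4 has {b, c, e}, leaving only a.
Row 1, column 4: row 1 has {b, e} and column 4 has {a, b, c, e}, leaving only d.
Row 1, column 1: row 1 has {b, d, e} and column 1 has {c}, leaving only a.
Row 1, column 2: row 1 has {a, b, d, e} and column 2 has {b, d}, leaving only c.
Row 3, column 2: row 3 has {a, d} and column 2 has {b, c, d}, leaving only e.
Row 3 already has {a, d, e} and column 1 already has {a, c}, so row 3, column 1 must be b.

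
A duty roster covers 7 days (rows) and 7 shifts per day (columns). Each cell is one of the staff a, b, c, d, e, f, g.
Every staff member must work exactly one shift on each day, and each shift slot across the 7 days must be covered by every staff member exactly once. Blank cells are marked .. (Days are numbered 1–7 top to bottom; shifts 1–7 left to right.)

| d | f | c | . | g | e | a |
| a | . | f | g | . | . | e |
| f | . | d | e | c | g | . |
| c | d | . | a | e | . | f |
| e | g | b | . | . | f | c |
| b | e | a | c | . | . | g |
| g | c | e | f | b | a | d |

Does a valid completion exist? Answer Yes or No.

Yes

No day or shift among the givens repeats a symbol, and propagating forced cells runs into no contradiction.
One valid completion exists (for instance, d f c b g e a / a b f g d c e / f a d e c g b / c d g a e b f / e g b d a f c / b e a c f d g / g c e f b a d).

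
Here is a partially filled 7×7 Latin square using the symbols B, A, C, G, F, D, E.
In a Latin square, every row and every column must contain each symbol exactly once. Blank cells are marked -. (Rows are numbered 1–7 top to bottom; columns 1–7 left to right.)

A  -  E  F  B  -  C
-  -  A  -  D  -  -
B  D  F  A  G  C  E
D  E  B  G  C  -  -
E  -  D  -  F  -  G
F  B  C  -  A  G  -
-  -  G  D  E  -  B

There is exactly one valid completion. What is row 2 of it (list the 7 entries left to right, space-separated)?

G C A B D E F

Row 2, column 7: row 2 has {A, D} and column 7 has {B, C, G, E}, leaving only F.
Row 1, column 2: row 1 has {B, A, C, F, E} and column 2 has {B, D, E}, leaving only G.
Row 2, column 2: row 2 has {A, F, D} and column 2 has {B, G, D, E}, leaving only C.
Row 2, column 1: row 2 has {A, C, F, D} and column 1 has {B, A, F, D, E}, leaving only G.
Row 1, column 6: row 1 has {B, A, C, G, F, E} and column 6 has {C, G}, leaving only D.
Row 4, column 7: row 4 has {B, C, G, D, E} and column 7 has {B, C, G, F, E}, leaving only A.
Row 4, column 6: row 4 has {B, A, C, G, D, E} and column 6 has {C, G, D}, leaving only F.
Row 5, column 2: row 5 has {G, F, D, E} and column 2 has {B, C, G, D, E}, leaving only A.
Row 5, column 6: row 5 has {A, G, F, D, E} and column 6 has {C, G, F, D}, leaving only B.
Row 2, column 6: row 2 has {A, C, G, F, D} and column 6 has {B, C, G, F, D}, leaving only E.
Row 2, column 4: row 2 has {A, C, G, F, D, E} and column 4 has {A, G, F, D}, leaving only B.
So row 2 reads: G C A B D E F.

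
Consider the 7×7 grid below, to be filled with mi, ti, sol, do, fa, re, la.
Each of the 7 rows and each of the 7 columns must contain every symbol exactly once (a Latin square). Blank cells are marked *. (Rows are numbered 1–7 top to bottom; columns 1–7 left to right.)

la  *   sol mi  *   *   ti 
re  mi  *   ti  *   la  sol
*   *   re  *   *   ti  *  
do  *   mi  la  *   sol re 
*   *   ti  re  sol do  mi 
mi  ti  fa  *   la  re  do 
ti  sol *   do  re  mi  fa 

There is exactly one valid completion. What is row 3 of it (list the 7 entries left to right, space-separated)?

Row 3, column 7: row 3 has {ti, re} and column 7 has {mi, ti, sol, do, fa, re}, leaving only la.
Row 1, column 6: row 1 has {mi, ti, sol, la} and column 6 has {mi, ti, sol, do, re, la}, leaving only fa.
Row 1, column 5: row 1 has {mi, ti, sol, fa, la} and column 5 has {sol, re, la}, leaving only do.
Row 1, column 2: row 1 has {mi, ti, sol, do, fa, la} and column 2 has {mi, ti, sol}, leaving only re.
Row 2, column 3: row 2 has {mi, ti, sol, re, la} and column 3 has {mi, ti, sol, fa, re}, leaving only do.
Row 2, column 5: row 2 has {mi, ti, sol, do, re, la} and column 5 has {sol, do, re, la}, leaving only fa.
Row 3, column 5: row 3 has {ti, re, la} and column 5 has {sol, do, fa, re, la}, leaving only mi.
Row 4, column 2: row 4 has {mi, sol, do, re, la} and column 2 has {mi, ti, sol, re}, leaving only fa.
Row 3, column 2: row 3 has {mi, ti, re, la} and column 2 has {mi, ti, sol, fa, re}, leaving only do.
Row 4, column 5: row 4 has {mi, sol, do, fa, re, la} and column 5 has {mi, sol, do, fa, re, la}, leaving only ti.
Row 5, column 1: row 5 has {mi, ti, sol, do, re} and column 1 has {mi, ti, do, re, la}, leaving only fa.
Row 3, column 1: row 3 has {mi, ti, do, re, la} and column 1 has {mi, ti, do, fa, re, la}, leaving only sol.
Row 3, column 4: row 3 has {mi, ti, sol, do, re, la} and column 4 has {mi, ti, do, re, la}, leaving only fa.
So row 3 reads: sol do re fa mi ti la.

sol do re fa mi ti la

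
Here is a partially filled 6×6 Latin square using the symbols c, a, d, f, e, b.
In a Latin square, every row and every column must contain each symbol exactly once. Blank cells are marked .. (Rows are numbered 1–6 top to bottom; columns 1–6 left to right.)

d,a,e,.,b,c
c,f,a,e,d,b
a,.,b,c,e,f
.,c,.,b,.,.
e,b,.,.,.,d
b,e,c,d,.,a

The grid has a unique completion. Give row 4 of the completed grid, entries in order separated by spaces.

Row 4, column 1: row 4 has {c, b} and column 1 has {c, a, d, e, b}, leaving only f.
Row 4, column 3: row 4 has {c, f, b} and column 3 has {c, a, e, b}, leaving only d.
Row 4, column 5: row 4 has {c, d, f, b} and column 5 has {d, e, b}, leaving only a.
Row 4, column 6: row 4 has {c, a, d, f, b} and column 6 has {c, a, d, f, b}, leaving only e.
So row 4 reads: f c d b a e.

f c d b a e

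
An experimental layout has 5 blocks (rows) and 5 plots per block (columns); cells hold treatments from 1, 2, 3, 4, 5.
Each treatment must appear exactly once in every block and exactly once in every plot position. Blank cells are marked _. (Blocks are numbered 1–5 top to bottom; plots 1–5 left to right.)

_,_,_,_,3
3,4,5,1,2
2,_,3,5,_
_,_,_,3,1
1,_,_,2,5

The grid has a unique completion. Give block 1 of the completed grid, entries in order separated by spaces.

5 2 1 4 3

Block 1, plot 4: block 1 has {3} and plot 4 has {1, 2, 3, 5}, leaving only 4.
Block 1, plot 1: block 1 has {3, 4} and plot 1 has {1, 2, 3}, leaving only 5.
Block 3, plot 2: block 3 has {2, 3, 5} and plot 2 has {4}, leaving only 1.
Block 1, plot 2: block 1 has {3, 4, 5} and plot 2 has {1, 4}, leaving only 2.
Block 1, plot 3: block 1 has {2, 3, 4, 5} and plot 3 has {3, 5}, leaving only 1.
So block 1 reads: 5 2 1 4 3.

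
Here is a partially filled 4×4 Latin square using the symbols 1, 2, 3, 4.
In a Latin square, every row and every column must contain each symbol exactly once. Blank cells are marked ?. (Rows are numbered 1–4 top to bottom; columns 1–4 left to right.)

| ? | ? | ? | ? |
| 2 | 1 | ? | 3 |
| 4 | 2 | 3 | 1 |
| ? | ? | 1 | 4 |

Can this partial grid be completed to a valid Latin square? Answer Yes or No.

Row 1, column 4: row 1 has {} and column 4 has {1, 3, 4}, so it must be 2.
Row 1, column 3: row 1 has {2} and column 3 has {1, 3}, so it must be 4.
Now row 2, column 3: row 2 together with column 3 already contain {1, 2, 3, 4} — every symbol — so nothing can go there. The grid has no valid completion.

No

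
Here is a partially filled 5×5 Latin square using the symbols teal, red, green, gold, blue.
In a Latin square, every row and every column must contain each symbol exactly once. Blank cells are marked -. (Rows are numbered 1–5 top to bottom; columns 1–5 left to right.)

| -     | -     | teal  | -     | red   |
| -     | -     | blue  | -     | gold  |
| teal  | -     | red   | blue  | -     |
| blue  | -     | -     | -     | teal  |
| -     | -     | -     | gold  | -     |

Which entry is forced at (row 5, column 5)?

Row 1, column 4: row 1 has {teal, red} and column 4 has {gold, blue}, leaving only green.
Row 1, column 1: row 1 has {teal, red, green} and column 1 has {teal, blue}, leaving only gold.
Row 1, column 2: row 1 has {teal, red, green, gold} and column 2 has {}, leaving only blue.
Row 3, column 5: row 3 has {teal, red, blue} and column 5 has {teal, red, gold}, leaving only green.
Row 5 already has {gold} and column 5 already has {teal, red, green, gold}, so row 5, column 5 must be blue.

blue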